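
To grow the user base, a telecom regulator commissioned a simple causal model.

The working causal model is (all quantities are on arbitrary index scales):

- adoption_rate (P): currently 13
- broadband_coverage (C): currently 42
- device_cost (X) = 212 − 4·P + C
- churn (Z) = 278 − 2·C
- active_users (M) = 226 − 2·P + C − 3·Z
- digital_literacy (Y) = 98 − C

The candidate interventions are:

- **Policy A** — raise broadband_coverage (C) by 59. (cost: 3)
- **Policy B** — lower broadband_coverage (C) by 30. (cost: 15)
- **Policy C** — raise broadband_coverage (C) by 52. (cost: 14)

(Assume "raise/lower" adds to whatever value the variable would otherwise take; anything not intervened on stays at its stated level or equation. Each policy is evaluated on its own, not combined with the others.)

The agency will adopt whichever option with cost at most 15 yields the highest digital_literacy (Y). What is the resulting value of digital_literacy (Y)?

Policy A (C + 59):
  C = 42 + 59 = 101
  Y = 98 − 101 = -3
Policy B (C − 30):
  C = 42 − 30 = 12
  Y = 98 − 12 = 86
Policy C (C + 52):
  C = 42 + 52 = 94
  Y = 98 − 94 = 4
Comparing — Policy A: Y=-3, Policy B: Y=86, Policy C: Y=4. Highest is 86 (Policy B).

86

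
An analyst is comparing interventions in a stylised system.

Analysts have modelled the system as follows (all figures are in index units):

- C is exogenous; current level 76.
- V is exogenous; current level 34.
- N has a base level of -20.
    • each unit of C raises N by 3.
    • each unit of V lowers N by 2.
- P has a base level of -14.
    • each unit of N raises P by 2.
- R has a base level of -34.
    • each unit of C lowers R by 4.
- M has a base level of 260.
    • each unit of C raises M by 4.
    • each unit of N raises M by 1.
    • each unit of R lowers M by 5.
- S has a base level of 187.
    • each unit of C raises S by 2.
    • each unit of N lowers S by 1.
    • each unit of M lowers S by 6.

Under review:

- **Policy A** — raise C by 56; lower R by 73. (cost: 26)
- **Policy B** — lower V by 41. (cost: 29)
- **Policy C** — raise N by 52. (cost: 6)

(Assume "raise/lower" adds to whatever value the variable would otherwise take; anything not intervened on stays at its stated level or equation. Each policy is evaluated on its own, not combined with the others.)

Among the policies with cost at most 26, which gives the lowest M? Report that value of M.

2446

Policy A (C + 56, R − 73):
  C = 76 + 56 = 132
  V = 34
  N = -20 + 3·132 − 2·34 = 308
  R = -34 − 4·132 (−73 from intervention) = -635
  M = 260 + 4·132 + 308 − 5·(-635) = 4271
Policy C (N + 52):
  C = 76
  V = 34
  N = -20 + 3·76 − 2·34 (+52 from intervention) = 192
  R = -34 − 4·76 = -338
  M = 260 + 4·76 + 192 − 5·(-338) = 2446
Comparing — Policy A: M=4271, Policy C: M=2446. Lowest is 2446 (Policy C).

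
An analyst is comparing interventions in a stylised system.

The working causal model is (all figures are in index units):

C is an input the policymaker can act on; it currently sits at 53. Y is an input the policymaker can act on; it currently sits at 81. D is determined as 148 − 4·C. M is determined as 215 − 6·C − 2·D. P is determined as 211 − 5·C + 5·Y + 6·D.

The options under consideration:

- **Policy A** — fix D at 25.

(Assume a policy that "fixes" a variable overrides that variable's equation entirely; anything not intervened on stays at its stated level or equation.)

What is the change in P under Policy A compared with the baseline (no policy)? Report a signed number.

Baseline:
  C = 53
  Y = 81
  D = 148 − 4·53 = -64
  P = 211 − 5·53 + 5·81 + 6·(-64) = -33
Policy A (D := 25):
  C = 53
  Y = 81
  D = 25
  P = 211 − 5·53 + 5·81 + 6·25 = 501
Change in P: 501 − (-33) = 534

534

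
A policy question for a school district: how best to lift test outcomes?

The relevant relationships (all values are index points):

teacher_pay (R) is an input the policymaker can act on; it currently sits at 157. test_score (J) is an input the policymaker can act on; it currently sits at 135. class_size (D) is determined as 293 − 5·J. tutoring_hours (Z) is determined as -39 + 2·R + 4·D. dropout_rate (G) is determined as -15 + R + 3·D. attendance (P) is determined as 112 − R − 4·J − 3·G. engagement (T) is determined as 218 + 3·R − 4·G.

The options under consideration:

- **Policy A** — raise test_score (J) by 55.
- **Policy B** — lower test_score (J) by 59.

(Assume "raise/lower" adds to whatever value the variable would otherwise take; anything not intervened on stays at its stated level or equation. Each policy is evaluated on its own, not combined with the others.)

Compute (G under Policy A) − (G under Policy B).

-1710

Policy A (J + 55):
  R = 157
  J = 135 + 55 = 190
  D = 293 − 5·190 = -657
  G = -15 + 157 + 3·(-657) = -1829
Policy B (J − 59):
  R = 157
  J = 135 − 59 = 76
  D = 293 − 5·76 = -87
  G = -15 + 157 + 3·(-87) = -119
G: -1829 − (-119) = -1710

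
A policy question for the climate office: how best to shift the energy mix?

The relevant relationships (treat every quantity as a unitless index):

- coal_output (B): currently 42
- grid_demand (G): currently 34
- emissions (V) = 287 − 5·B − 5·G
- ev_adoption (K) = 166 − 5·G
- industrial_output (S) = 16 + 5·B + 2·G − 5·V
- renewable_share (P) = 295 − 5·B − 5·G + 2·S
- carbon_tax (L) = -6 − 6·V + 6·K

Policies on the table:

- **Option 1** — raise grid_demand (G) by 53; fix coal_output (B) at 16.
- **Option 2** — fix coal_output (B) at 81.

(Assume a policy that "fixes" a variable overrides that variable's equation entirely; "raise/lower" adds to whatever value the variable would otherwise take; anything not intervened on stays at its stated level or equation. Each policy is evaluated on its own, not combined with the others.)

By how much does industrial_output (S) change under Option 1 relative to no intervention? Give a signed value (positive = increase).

Baseline:
  B = 42
  G = 34
  V = 287 − 5·42 − 5·34 = -93
  S = 16 + 5·42 + 2·34 − 5·(-93) = 759
Option 1 (G + 53, B := 16):
  B = 16
  G = 34 + 53 = 87
  V = 287 − 5·16 − 5·87 = -228
  S = 16 + 5·16 + 2·87 − 5·(-228) = 1410
Change in S: 1410 − 759 = 651

651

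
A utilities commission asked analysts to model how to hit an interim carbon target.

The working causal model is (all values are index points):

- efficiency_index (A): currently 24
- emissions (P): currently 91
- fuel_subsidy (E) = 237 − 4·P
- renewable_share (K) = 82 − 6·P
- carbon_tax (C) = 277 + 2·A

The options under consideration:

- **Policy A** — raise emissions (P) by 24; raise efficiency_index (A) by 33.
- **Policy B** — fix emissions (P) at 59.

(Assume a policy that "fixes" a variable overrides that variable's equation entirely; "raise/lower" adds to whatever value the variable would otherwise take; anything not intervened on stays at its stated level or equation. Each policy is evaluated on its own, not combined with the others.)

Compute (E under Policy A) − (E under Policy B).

-224

Policy A (P + 24, A + 33):
  P = 91 + 24 = 115
  E = 237 − 4·115 = -223
Policy B (P := 59):
  P = 59
  E = 237 − 4·59 = 1
E: -223 − 1 = -224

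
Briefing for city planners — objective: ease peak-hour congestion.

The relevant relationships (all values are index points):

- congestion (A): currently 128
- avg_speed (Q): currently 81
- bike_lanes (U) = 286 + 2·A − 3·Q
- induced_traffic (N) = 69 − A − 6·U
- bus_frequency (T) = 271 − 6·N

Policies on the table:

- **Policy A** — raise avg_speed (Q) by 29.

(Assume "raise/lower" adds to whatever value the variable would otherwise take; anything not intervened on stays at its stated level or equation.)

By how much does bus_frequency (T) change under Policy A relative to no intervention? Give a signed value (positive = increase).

Baseline:
  A = 128
  Q = 81
  U = 286 + 2·128 − 3·81 = 299
  N = 69 − 128 − 6·299 = -1853
  T = 271 − 6·(-1853) = 11389
Policy A (Q + 29):
  A = 128
  Q = 81 + 29 = 110
  U = 286 + 2·128 − 3·110 = 212
  N = 69 − 128 − 6·212 = -1331
  T = 271 − 6·(-1331) = 8257
Change in T: 8257 − 11389 = -3132

-3132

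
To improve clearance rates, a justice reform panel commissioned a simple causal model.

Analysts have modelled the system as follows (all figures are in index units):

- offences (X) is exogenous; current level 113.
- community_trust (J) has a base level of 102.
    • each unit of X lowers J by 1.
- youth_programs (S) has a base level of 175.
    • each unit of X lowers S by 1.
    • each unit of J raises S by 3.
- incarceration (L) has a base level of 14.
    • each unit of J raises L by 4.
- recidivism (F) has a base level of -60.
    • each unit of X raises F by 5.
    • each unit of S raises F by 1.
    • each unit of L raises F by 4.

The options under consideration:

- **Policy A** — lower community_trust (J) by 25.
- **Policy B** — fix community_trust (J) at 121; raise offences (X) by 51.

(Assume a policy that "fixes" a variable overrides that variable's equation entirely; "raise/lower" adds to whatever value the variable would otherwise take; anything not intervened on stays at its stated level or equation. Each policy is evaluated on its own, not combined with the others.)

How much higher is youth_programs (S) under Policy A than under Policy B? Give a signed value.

Policy A (J − 25):
  X = 113
  J = 102 − 113 (−25 from intervention) = -36
  S = 175 − 113 + 3·(-36) = -46
Policy B (J := 121, X + 51):
  X = 113 + 51 = 164
  J = 121
  S = 175 − 164 + 3·121 = 374
S: -46 − 374 = -420

-420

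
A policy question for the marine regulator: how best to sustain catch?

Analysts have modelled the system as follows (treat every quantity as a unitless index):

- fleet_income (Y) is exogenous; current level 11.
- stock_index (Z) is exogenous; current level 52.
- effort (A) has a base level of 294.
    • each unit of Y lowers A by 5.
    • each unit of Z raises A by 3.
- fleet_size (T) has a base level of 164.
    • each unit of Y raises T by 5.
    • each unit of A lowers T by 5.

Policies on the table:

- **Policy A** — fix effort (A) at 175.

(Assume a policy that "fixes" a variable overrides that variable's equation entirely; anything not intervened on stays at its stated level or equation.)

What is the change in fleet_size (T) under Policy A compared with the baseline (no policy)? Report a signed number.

1100

Baseline:
  Y = 11
  Z = 52
  A = 294 − 5·11 + 3·52 = 395
  T = 164 + 5·11 − 5·395 = -1756
Policy A (A := 175):
  Y = 11
  Z = 52
  A = 175
  T = 164 + 5·11 − 5·175 = -656
Change in T: -656 − (-1756) = 1100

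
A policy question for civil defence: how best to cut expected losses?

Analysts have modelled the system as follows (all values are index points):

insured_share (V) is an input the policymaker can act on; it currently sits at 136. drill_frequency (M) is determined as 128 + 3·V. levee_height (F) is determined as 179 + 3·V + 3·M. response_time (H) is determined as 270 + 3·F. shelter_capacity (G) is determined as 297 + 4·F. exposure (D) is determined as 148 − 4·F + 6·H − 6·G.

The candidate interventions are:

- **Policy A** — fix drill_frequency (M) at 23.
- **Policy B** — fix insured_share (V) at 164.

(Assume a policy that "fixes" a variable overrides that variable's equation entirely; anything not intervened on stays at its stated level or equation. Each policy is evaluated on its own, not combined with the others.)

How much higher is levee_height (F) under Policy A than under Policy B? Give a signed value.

-1875

Policy A (M := 23):
  V = 136
  M = 23
  F = 179 + 3·136 + 3·23 = 656
Policy B (V := 164):
  V = 164
  M = 128 + 3·164 = 620
  F = 179 + 3·164 + 3·620 = 2531
F: 656 − 2531 = -1875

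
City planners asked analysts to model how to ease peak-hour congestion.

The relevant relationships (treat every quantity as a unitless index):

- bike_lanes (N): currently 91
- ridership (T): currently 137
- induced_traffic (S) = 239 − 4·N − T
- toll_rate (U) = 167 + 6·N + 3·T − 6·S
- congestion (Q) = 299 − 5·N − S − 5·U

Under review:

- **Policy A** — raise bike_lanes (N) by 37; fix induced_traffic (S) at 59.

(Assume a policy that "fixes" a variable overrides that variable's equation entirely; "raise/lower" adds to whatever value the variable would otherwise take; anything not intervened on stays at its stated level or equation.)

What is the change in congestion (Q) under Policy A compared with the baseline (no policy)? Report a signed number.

Baseline:
  N = 91
  T = 137
  S = 239 − 4·91 − 137 = -262
  U = 167 + 6·91 + 3·137 − 6·(-262) = 2696
  Q = 299 − 5·91 − (-262) − 5·2696 = -13374
Policy A (N + 37, S := 59):
  N = 91 + 37 = 128
  T = 137
  S = 59
  U = 167 + 6·128 + 3·137 − 6·59 = 992
  Q = 299 − 5·128 − 59 − 5·992 = -5360
Change in Q: -5360 − (-13374) = 8014

8014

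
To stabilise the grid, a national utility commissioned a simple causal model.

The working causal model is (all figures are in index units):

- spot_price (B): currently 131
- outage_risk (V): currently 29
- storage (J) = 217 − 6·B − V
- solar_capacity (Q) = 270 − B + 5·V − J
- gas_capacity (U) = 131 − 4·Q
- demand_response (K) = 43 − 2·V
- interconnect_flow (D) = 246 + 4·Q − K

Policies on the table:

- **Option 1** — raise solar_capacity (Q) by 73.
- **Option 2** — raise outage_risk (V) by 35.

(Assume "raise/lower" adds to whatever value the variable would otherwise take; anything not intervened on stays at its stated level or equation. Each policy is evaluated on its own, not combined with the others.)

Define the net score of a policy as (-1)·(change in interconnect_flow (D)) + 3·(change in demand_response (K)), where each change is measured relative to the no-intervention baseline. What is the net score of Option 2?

Baseline:
  B = 131
  V = 29
  J = 217 − 6·131 − 29 = -598
  Q = 270 − 131 + 5·29 − (-598) = 882
  K = 43 − 2·29 = -15
  D = 246 + 4·882 − (-15) = 3789
Option 2 (V + 35):
  B = 131
  V = 29 + 35 = 64
  J = 217 − 6·131 − 64 = -633
  Q = 270 − 131 + 5·64 − (-633) = 1092
  K = 43 − 2·64 = -85
  D = 246 + 4·1092 − (-85) = 4699
ΔD = 4699 − 3789 = 910; ΔK = -85 − (-15) = -70
Score = (-1)·910 + 3·(-70) = -1120

-1120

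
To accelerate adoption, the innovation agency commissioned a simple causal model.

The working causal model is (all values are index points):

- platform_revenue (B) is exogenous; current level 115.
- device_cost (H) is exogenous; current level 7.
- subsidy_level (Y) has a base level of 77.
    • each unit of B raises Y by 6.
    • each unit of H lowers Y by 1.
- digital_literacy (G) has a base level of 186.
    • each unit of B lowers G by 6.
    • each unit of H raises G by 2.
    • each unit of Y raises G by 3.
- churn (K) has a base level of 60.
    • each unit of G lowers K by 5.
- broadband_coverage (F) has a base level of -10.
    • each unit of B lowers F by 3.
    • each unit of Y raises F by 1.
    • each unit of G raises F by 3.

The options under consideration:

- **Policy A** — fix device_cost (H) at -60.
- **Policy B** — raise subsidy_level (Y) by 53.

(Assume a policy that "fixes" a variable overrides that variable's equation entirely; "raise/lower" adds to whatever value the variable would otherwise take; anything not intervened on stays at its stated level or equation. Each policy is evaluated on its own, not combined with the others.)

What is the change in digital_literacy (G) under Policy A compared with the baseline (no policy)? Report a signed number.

Baseline:
  B = 115
  H = 7
  Y = 77 + 6·115 − 7 = 760
  G = 186 − 6·115 + 2·7 + 3·760 = 1790
Policy A (H := -60):
  B = 115
  H = -60
  Y = 77 + 6·115 − (-60) = 827
  G = 186 − 6·115 + 2·(-60) + 3·827 = 1857
Change in G: 1857 − 1790 = 67

67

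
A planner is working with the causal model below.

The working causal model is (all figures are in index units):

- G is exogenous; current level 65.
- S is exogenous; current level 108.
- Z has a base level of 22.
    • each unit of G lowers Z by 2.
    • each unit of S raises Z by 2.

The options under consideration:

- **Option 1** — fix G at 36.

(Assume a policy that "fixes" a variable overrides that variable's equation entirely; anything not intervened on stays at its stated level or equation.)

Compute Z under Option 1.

166

Option 1 (G := 36):
  G = 36
  S = 108
  Z = 22 − 2·36 + 2·108 = 166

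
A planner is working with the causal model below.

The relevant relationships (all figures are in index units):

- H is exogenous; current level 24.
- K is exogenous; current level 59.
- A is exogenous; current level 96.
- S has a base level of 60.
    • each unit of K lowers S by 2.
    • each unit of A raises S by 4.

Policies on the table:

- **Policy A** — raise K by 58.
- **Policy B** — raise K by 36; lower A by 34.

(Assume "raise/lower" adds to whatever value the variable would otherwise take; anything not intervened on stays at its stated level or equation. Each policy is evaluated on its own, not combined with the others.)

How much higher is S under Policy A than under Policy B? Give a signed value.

Policy A (K + 58):
  K = 59 + 58 = 117
  A = 96
  S = 60 − 2·117 + 4·96 = 210
Policy B (K + 36, A − 34):
  K = 59 + 36 = 95
  A = 96 − 34 = 62
  S = 60 − 2·95 + 4·62 = 118
S: 210 − 118 = 92

92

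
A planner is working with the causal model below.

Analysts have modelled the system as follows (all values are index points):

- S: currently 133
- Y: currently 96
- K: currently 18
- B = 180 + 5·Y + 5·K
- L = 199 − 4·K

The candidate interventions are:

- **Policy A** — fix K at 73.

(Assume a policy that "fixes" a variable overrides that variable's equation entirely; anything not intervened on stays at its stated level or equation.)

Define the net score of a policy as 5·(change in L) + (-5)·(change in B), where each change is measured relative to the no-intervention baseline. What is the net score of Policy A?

-2475

Baseline:
  Y = 96
  K = 18
  B = 180 + 5·96 + 5·18 = 750
  L = 199 − 4·18 = 127
Policy A (K := 73):
  Y = 96
  K = 73
  B = 180 + 5·96 + 5·73 = 1025
  L = 199 − 4·73 = -93
ΔL = -93 − 127 = -220; ΔB = 1025 − 750 = 275
Score = 5·(-220) + (-5)·275 = -2475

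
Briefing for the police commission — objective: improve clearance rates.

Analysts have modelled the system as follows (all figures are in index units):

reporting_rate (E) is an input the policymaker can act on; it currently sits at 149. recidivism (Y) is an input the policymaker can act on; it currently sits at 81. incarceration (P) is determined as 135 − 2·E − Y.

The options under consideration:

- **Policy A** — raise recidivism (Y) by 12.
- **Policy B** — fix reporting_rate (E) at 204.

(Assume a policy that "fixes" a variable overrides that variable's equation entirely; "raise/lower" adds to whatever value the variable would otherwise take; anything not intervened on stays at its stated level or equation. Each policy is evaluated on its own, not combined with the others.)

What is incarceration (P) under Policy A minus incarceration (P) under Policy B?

Policy A (Y + 12):
  E = 149
  Y = 81 + 12 = 93
  P = 135 − 2·149 − 93 = -256
Policy B (E := 204):
  E = 204
  Y = 81
  P = 135 − 2·204 − 81 = -354
P: -256 − (-354) = 98

98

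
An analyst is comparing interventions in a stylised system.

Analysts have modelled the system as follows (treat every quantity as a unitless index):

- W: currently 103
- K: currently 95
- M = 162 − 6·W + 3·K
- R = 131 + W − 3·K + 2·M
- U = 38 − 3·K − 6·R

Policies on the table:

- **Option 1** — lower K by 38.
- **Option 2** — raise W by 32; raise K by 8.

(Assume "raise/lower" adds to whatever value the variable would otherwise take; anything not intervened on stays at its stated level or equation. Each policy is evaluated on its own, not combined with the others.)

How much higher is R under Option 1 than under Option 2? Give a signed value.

214

Option 1 (K − 38):
  W = 103
  K = 95 − 38 = 57
  M = 162 − 6·103 + 3·57 = -285
  R = 131 + 103 − 3·57 + 2·(-285) = -507
Option 2 (W + 32, K + 8):
  W = 103 + 32 = 135
  K = 95 + 8 = 103
  M = 162 − 6·135 + 3·103 = -339
  R = 131 + 135 − 3·103 + 2·(-339) = -721
R: -507 − (-721) = 214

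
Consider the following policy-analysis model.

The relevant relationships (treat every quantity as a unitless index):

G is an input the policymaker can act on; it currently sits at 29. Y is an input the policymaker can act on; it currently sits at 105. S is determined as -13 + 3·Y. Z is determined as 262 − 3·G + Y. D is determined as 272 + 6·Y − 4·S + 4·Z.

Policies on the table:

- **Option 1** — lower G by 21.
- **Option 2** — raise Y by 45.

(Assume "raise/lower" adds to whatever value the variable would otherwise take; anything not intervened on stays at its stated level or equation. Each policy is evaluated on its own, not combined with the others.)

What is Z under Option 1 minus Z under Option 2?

18

Option 1 (G − 21):
  G = 29 − 21 = 8
  Y = 105
  Z = 262 − 3·8 + 105 = 343
Option 2 (Y + 45):
  G = 29
  Y = 105 + 45 = 150
  Z = 262 − 3·29 + 150 = 325
Z: 343 − 325 = 18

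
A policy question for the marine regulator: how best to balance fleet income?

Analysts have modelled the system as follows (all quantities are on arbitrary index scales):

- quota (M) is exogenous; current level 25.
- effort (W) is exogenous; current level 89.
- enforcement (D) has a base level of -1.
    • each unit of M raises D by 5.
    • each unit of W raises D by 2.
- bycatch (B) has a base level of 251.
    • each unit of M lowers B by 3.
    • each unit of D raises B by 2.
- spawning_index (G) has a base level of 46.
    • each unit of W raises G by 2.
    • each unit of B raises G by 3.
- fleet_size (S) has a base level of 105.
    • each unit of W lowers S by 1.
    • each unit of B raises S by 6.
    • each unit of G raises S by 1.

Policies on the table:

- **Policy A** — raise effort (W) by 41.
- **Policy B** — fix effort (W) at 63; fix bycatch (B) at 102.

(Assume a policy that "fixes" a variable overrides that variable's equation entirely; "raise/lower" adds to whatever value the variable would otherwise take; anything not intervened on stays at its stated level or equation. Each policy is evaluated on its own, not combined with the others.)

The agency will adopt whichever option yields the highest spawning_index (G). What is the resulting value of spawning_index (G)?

3138

Policy A (W + 41):
  M = 25
  W = 89 + 41 = 130
  D = -1 + 5·25 + 2·130 = 384
  B = 251 − 3·25 + 2·384 = 944
  G = 46 + 2·130 + 3·944 = 3138
Policy B (W := 63, B := 102):
  M = 25
  W = 63
  D = -1 + 5·25 + 2·63 = 250
  B = 102
  G = 46 + 2·63 + 3·102 = 478
Comparing — Policy A: G=3138, Policy B: G=478. Highest is 3138 (Policy A).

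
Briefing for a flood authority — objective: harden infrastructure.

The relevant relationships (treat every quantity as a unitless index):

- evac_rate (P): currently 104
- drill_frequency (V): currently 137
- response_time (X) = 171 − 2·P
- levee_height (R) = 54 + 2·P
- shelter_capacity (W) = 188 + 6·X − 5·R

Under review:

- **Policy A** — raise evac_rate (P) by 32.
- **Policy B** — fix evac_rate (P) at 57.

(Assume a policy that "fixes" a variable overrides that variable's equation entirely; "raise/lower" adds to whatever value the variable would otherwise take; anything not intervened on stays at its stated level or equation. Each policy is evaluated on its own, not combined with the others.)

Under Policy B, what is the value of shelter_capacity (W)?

-310

Policy B (P := 57):
  P = 57
  X = 171 − 2·57 = 57
  R = 54 + 2·57 = 168
  W = 188 + 6·57 − 5·168 = -310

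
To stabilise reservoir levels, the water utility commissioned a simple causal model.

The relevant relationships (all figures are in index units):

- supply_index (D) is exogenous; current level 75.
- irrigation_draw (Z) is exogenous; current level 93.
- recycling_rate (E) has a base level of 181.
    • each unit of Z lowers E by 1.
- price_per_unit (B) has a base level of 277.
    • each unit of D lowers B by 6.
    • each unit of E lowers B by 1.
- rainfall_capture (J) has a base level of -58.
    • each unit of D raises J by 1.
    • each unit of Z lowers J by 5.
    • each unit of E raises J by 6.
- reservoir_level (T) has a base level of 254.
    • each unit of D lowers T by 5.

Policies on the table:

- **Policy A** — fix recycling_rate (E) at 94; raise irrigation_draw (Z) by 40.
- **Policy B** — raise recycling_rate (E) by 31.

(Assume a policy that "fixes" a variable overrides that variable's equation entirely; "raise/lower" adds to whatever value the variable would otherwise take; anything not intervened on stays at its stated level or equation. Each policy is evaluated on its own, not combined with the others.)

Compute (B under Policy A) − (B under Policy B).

Policy A (E := 94, Z + 40):
  D = 75
  Z = 93 + 40 = 133
  E = 94
  B = 277 − 6·75 − 94 = -267
Policy B (E + 31):
  D = 75
  Z = 93
  E = 181 − 93 (+31 from intervention) = 119
  B = 277 − 6·75 − 119 = -292
B: -267 − (-292) = 25

25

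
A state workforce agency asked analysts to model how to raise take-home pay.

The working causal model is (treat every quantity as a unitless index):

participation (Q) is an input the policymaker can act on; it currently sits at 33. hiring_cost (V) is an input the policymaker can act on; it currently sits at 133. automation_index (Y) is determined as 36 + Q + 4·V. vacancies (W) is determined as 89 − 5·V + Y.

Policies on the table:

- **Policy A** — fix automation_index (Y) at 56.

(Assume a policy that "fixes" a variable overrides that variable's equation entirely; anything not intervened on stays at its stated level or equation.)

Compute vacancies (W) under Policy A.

Policy A (Y := 56):
  Q = 33
  V = 133
  Y = 56
  W = 89 − 5·133 + 56 = -520

-520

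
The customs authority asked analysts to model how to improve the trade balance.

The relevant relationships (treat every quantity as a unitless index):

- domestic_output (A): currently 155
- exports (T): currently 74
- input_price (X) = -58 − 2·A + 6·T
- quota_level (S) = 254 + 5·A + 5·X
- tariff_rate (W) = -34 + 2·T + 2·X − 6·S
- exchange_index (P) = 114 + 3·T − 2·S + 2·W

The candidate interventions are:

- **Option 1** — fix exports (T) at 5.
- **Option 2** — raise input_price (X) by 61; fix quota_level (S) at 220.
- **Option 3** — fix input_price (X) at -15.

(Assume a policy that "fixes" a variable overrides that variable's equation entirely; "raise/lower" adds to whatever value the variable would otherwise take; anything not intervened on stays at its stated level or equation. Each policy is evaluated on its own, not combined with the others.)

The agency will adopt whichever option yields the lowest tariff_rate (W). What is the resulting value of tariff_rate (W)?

Option 1 (T := 5):
  A = 155
  T = 5
  X = -58 − 2·155 + 6·5 = -338
  S = 254 + 5·155 + 5·(-338) = -661
  W = -34 + 2·5 + 2·(-338) − 6·(-661) = 3266
Option 2 (X + 61, S := 220):
  A = 155
  T = 74
  X = -58 − 2·155 + 6·74 (+61 from intervention) = 137
  S = 220
  W = -34 + 2·74 + 2·137 − 6·220 = -932
Option 3 (X := -15):
  A = 155
  T = 74
  X = -15
  S = 254 + 5·155 + 5·(-15) = 954
  W = -34 + 2·74 + 2·(-15) − 6·954 = -5640
Comparing — Option 1: W=3266, Option 2: W=-932, Option 3: W=-5640. Lowest is -5640 (Option 3).

-5640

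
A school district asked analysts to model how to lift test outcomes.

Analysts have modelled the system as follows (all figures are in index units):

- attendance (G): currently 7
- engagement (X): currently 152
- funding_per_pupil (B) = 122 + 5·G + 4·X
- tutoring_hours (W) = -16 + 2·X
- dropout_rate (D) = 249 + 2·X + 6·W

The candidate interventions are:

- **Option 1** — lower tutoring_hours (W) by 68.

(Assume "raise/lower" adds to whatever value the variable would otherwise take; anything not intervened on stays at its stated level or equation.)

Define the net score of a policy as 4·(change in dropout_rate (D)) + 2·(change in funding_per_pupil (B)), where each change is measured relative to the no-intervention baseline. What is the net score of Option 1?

Baseline:
  G = 7
  X = 152
  B = 122 + 5·7 + 4·152 = 765
  W = -16 + 2·152 = 288
  D = 249 + 2·152 + 6·288 = 2281
Option 1 (W − 68):
  G = 7
  X = 152
  B = 122 + 5·7 + 4·152 = 765
  W = -16 + 2·152 (−68 from intervention) = 220
  D = 249 + 2·152 + 6·220 = 1873
ΔD = 1873 − 2281 = -408; ΔB = 765 − 765 = 0
Score = 4·(-408) + 2·0 = -1632

-1632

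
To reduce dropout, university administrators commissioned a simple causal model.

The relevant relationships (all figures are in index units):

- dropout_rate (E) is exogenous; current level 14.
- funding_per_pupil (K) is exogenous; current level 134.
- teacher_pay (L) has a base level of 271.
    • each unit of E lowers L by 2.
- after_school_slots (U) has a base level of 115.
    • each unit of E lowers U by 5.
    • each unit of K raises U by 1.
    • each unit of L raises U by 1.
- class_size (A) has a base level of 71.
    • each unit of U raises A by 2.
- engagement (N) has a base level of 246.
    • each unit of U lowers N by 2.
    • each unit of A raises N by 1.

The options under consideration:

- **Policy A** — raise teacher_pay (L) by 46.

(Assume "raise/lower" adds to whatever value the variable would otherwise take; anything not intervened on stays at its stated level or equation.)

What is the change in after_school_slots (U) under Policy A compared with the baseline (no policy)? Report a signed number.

46

Baseline:
  E = 14
  K = 134
  L = 271 − 2·14 = 243
  U = 115 − 5·14 + 134 + 243 = 422
Policy A (L + 46):
  E = 14
  K = 134
  L = 271 − 2·14 (+46 from intervention) = 289
  U = 115 − 5·14 + 134 + 289 = 468
Change in U: 468 − 422 = 46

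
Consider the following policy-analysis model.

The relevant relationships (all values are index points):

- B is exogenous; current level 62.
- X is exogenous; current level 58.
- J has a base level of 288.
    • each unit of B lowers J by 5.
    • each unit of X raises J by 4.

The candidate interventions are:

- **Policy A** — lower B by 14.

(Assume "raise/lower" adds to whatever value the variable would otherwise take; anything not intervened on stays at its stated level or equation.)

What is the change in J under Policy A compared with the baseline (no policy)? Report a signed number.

Baseline:
  B = 62
  X = 58
  J = 288 − 5·62 + 4·58 = 210
Policy A (B − 14):
  B = 62 − 14 = 48
  X = 58
  J = 288 − 5·48 + 4·58 = 280
Change in J: 280 − 210 = 70

70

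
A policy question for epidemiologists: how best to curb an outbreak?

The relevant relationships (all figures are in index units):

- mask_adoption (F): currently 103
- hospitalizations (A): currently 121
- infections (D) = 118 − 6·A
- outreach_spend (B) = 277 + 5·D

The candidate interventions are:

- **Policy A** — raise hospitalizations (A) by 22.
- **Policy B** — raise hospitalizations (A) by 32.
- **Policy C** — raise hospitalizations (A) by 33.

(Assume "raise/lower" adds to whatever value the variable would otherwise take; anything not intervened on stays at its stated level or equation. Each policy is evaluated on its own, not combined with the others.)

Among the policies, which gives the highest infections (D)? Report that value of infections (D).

-740

Policy A (A + 22):
  A = 121 + 22 = 143
  D = 118 − 6·143 = -740
Policy B (A + 32):
  A = 121 + 32 = 153
  D = 118 − 6·153 = -800
Policy C (A + 33):
  A = 121 + 33 = 154
  D = 118 − 6·154 = -806
Comparing — Policy A: D=-740, Policy B: D=-800, Policy C: D=-806. Highest is -740 (Policy A).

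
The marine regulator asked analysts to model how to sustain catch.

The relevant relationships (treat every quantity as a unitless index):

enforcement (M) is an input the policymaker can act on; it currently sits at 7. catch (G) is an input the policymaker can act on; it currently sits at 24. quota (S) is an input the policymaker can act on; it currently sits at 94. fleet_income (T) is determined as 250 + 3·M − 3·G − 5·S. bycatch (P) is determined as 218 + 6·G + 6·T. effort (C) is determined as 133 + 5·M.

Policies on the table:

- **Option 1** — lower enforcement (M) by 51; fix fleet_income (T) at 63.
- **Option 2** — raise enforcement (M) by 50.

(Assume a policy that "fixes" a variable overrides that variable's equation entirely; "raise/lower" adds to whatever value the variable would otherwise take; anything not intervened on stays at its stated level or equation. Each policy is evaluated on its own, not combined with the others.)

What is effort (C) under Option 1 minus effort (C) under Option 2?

-505

Option 1 (M − 51, T := 63):
  M = 7 − 51 = -44
  C = 133 + 5·(-44) = -87
Option 2 (M + 50):
  M = 7 + 50 = 57
  C = 133 + 5·57 = 418
C: -87 − 418 = -505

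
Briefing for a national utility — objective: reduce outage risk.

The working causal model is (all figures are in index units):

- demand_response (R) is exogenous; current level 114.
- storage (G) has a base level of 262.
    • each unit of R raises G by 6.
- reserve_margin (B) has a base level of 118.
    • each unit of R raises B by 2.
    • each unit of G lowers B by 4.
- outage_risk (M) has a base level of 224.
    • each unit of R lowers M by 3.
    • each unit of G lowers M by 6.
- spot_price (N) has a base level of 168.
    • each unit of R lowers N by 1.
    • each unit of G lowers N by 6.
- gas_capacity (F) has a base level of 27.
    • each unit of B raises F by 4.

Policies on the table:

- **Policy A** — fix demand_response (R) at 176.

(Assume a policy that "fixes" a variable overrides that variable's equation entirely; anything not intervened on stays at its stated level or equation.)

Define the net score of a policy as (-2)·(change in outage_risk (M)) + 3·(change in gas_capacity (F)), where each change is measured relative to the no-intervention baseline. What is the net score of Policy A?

Baseline:
  R = 114
  G = 262 + 6·114 = 946
  B = 118 + 2·114 − 4·946 = -3438
  M = 224 − 3·114 − 6·946 = -5794
  F = 27 + 4·(-3438) = -13725
Policy A (R := 176):
  R = 176
  G = 262 + 6·176 = 1318
  B = 118 + 2·176 − 4·1318 = -4802
  M = 224 − 3·176 − 6·1318 = -8212
  F = 27 + 4·(-4802) = -19181
ΔM = -8212 − (-5794) = -2418; ΔF = -19181 − (-13725) = -5456
Score = (-2)·(-2418) + 3·(-5456) = -11532

-11532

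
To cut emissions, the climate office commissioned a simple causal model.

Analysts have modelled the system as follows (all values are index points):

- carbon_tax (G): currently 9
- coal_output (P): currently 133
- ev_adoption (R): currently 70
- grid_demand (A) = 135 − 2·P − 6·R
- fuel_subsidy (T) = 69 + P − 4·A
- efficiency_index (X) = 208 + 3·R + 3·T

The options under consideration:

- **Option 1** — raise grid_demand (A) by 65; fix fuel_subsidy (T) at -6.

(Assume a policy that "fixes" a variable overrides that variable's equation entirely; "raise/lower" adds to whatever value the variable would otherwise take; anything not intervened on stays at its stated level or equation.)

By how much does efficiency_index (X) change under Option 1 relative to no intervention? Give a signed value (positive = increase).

-7236

Baseline:
  P = 133
  R = 70
  A = 135 − 2·133 − 6·70 = -551
  T = 69 + 133 − 4·(-551) = 2406
  X = 208 + 3·70 + 3·2406 = 7636
Option 1 (A + 65, T := -6):
  P = 133
  R = 70
  A = 135 − 2·133 − 6·70 (+65 from intervention) = -486
  T = -6
  X = 208 + 3·70 + 3·(-6) = 400
Change in X: 400 − 7636 = -7236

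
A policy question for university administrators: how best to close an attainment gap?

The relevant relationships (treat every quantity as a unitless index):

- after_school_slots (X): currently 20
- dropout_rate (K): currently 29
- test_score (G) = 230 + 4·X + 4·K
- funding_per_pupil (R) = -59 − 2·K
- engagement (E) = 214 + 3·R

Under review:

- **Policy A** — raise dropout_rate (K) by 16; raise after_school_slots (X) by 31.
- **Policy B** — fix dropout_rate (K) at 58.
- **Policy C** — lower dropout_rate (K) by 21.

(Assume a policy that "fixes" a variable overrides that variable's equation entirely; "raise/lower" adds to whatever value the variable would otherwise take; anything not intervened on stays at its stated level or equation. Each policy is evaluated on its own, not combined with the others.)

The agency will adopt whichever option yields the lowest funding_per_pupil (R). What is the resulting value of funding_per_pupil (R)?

Policy A (K + 16, X + 31):
  K = 29 + 16 = 45
  R = -59 − 2·45 = -149
Policy B (K := 58):
  K = 58
  R = -59 − 2·58 = -175
Policy C (K − 21):
  K = 29 − 21 = 8
  R = -59 − 2·8 = -75
Comparing — Policy A: R=-149, Policy B: R=-175, Policy C: R=-75. Lowest is -175 (Policy B).

-175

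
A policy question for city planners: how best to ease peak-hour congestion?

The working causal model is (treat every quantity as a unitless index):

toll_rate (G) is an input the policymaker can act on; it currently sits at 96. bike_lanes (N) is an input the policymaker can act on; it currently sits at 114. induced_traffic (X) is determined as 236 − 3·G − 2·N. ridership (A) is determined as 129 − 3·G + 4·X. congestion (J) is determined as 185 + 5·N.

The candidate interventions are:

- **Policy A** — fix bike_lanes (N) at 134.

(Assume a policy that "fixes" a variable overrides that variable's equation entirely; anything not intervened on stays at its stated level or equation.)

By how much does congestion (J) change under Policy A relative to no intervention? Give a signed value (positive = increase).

100

Baseline:
  N = 114
  J = 185 + 5·114 = 755
Policy A (N := 134):
  N = 134
  J = 185 + 5·134 = 855
Change in J: 855 − 755 = 100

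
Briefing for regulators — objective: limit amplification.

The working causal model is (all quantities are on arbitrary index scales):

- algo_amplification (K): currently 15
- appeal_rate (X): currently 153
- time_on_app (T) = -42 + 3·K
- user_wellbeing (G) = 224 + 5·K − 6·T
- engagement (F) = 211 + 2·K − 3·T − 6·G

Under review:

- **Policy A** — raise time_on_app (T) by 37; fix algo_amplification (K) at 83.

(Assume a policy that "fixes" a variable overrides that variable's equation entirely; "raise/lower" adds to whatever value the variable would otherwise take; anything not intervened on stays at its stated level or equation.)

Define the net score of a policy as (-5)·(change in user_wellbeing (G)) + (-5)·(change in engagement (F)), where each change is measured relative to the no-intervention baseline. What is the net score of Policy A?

-24715

Baseline:
  K = 15
  T = -42 + 3·15 = 3
  G = 224 + 5·15 − 6·3 = 281
  F = 211 + 2·15 − 3·3 − 6·281 = -1454
Policy A (T + 37, K := 83):
  K = 83
  T = -42 + 3·83 (+37 from intervention) = 244
  G = 224 + 5·83 − 6·244 = -825
  F = 211 + 2·83 − 3·244 − 6·(-825) = 4595
ΔG = -825 − 281 = -1106; ΔF = 4595 − (-1454) = 6049
Score = (-5)·(-1106) + (-5)·6049 = -24715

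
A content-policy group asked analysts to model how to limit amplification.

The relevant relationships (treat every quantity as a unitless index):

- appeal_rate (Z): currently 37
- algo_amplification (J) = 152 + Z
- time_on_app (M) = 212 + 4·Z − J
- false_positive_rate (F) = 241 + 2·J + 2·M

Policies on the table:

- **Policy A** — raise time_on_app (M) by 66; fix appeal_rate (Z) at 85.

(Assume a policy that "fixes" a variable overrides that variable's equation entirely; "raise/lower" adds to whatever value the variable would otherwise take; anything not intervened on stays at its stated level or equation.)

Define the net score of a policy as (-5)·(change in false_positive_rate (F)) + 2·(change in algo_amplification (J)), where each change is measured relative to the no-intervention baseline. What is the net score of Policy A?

Baseline:
  Z = 37
  J = 152 + 37 = 189
  M = 212 + 4·37 − 189 = 171
  F = 241 + 2·189 + 2·171 = 961
Policy A (M + 66, Z := 85):
  Z = 85
  J = 152 + 85 = 237
  M = 212 + 4·85 − 237 (+66 from intervention) = 381
  F = 241 + 2·237 + 2·381 = 1477
ΔF = 1477 − 961 = 516; ΔJ = 237 − 189 = 48
Score = (-5)·516 + 2·48 = -2484

-2484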